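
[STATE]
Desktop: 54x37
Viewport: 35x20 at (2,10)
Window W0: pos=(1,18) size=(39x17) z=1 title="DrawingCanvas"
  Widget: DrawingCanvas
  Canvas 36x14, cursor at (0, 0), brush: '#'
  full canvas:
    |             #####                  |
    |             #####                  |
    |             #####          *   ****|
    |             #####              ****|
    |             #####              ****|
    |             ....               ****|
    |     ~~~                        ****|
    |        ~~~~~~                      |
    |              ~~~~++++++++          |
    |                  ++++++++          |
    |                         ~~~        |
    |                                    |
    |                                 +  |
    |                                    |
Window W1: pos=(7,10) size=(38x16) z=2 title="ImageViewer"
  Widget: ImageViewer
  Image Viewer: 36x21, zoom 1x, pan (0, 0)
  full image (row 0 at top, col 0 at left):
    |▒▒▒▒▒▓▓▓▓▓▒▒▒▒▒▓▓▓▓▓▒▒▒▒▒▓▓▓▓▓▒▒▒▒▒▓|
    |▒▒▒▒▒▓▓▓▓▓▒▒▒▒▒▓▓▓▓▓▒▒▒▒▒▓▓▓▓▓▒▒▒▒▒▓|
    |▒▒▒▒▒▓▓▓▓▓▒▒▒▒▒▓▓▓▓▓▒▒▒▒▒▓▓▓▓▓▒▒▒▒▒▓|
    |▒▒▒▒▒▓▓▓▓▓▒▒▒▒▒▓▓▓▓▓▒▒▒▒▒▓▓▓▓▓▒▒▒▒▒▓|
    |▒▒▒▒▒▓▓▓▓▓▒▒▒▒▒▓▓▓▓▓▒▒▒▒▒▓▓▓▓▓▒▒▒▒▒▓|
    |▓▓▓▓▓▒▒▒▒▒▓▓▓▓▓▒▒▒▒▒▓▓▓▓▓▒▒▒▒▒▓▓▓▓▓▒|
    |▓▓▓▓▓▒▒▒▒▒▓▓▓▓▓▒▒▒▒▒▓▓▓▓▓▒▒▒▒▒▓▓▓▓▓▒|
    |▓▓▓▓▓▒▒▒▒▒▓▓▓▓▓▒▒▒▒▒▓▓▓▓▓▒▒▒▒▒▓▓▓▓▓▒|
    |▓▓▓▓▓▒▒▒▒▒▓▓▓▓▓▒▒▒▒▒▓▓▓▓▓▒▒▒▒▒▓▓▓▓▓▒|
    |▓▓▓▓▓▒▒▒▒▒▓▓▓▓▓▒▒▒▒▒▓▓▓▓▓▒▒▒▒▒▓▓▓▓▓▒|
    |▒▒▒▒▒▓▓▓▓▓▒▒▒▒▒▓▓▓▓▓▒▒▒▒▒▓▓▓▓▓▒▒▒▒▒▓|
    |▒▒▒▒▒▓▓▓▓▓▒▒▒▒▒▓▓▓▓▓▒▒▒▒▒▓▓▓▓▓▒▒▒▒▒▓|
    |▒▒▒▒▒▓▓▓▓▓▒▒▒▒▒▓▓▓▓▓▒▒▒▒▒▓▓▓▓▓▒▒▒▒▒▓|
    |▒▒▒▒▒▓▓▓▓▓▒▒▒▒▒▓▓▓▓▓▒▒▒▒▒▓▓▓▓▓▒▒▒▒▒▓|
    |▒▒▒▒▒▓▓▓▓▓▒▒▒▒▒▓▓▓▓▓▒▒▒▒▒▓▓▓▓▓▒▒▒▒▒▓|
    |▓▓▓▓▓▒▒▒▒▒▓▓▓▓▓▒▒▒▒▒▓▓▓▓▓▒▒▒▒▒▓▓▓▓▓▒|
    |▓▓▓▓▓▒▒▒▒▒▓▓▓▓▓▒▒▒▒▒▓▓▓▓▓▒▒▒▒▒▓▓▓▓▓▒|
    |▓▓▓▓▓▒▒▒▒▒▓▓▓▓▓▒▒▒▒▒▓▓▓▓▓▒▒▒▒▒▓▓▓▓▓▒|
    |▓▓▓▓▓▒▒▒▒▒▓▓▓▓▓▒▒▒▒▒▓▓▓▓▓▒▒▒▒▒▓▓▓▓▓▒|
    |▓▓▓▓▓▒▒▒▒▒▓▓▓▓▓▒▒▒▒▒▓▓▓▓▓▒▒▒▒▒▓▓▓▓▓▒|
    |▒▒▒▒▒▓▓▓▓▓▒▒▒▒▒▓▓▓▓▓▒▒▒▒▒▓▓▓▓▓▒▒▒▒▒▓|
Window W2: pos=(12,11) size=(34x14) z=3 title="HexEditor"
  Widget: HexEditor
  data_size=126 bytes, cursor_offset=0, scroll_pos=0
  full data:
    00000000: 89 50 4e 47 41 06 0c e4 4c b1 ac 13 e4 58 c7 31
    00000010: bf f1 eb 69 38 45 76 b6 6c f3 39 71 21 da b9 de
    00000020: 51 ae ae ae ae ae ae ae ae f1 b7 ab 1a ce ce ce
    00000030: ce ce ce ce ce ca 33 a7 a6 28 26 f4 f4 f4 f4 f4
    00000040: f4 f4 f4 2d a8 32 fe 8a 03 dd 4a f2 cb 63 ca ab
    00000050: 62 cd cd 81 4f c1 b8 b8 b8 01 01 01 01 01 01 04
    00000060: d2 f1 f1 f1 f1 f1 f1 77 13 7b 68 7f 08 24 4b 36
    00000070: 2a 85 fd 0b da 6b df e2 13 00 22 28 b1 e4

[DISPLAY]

     ┏━━━━━━━━━━━━━━━━━━━━━━━━━━━━━
     ┃ Ima┏━━━━━━━━━━━━━━━━━━━━━━━━
     ┠────┃ HexEditor              
     ┃▒▒▒▒┠────────────────────────
     ┃▒▒▒▒┃00000000  89 50 4e 47 41
     ┃▒▒▒▒┃00000010  bf f1 eb 69 38
     ┃▒▒▒▒┃00000020  51 ae ae ae ae
     ┃▒▒▒▒┃00000030  ce ce ce ce ce
━━━━━┃▓▓▓▓┃00000040  f4 f4 f4 2d a8
 Draw┃▓▓▓▓┃00000050  62 cd cd 81 4f
─────┃▓▓▓▓┃00000060  d2 f1 f1 f1 f1
+    ┃▓▓▓▓┃00000070  2a 85 fd 0b da
     ┃▓▓▓▓┃                        
     ┃▒▒▒▒┃                        
     ┃▒▒▒▒┗━━━━━━━━━━━━━━━━━━━━━━━━
     ┗━━━━━━━━━━━━━━━━━━━━━━━━━━━━━
             ....               ***
     ~~~                        ***
        ~~~~~~                     
              ~~~~++++++++         


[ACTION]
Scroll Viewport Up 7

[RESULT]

                                   
                                   
                                   
                                   
                                   
                                   
                                   
     ┏━━━━━━━━━━━━━━━━━━━━━━━━━━━━━
     ┃ Ima┏━━━━━━━━━━━━━━━━━━━━━━━━
     ┠────┃ HexEditor              
     ┃▒▒▒▒┠────────────────────────
     ┃▒▒▒▒┃00000000  89 50 4e 47 41
     ┃▒▒▒▒┃00000010  bf f1 eb 69 38
     ┃▒▒▒▒┃00000020  51 ae ae ae ae
     ┃▒▒▒▒┃00000030  ce ce ce ce ce
━━━━━┃▓▓▓▓┃00000040  f4 f4 f4 2d a8
 Draw┃▓▓▓▓┃00000050  62 cd cd 81 4f
─────┃▓▓▓▓┃00000060  d2 f1 f1 f1 f1
+    ┃▓▓▓▓┃00000070  2a 85 fd 0b da
     ┃▓▓▓▓┃                        


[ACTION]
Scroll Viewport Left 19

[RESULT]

                                   
                                   
                                   
                                   
                                   
                                   
                                   
       ┏━━━━━━━━━━━━━━━━━━━━━━━━━━━
       ┃ Ima┏━━━━━━━━━━━━━━━━━━━━━━
       ┠────┃ HexEditor            
       ┃▒▒▒▒┠──────────────────────
       ┃▒▒▒▒┃00000000  89 50 4e 47 
       ┃▒▒▒▒┃00000010  bf f1 eb 69 
       ┃▒▒▒▒┃00000020  51 ae ae ae 
       ┃▒▒▒▒┃00000030  ce ce ce ce 
 ┏━━━━━┃▓▓▓▓┃00000040  f4 f4 f4 2d 
 ┃ Draw┃▓▓▓▓┃00000050  62 cd cd 81 
 ┠─────┃▓▓▓▓┃00000060  d2 f1 f1 f1 
 ┃+    ┃▓▓▓▓┃00000070  2a 85 fd 0b 
 ┃     ┃▓▓▓▓┃                      


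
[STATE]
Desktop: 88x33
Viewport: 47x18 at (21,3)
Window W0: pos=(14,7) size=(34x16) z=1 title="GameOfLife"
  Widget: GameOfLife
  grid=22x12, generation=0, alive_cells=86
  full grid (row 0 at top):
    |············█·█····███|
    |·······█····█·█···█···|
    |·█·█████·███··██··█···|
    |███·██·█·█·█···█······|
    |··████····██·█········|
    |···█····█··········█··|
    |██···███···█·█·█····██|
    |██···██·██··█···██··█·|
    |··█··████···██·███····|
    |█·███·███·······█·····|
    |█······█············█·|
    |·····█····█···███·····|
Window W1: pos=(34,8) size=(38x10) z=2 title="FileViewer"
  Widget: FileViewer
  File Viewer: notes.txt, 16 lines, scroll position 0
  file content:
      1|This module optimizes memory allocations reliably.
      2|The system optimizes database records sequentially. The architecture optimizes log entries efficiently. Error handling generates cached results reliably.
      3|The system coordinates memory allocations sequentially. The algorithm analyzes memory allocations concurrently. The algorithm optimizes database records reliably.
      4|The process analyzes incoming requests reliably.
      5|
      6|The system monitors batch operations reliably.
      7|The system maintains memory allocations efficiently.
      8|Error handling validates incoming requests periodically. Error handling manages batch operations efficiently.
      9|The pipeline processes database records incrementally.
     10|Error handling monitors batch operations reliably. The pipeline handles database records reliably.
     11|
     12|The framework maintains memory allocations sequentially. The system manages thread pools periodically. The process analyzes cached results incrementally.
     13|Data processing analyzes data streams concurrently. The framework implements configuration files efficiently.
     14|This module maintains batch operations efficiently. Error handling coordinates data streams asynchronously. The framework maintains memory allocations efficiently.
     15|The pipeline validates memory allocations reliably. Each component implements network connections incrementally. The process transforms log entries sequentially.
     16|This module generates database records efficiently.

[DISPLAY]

                                               
                                               
                                               
                                               
━━━━━━━━━━━━━━━━━━━━━━━━━━┓                    
fLife        ┏━━━━━━━━━━━━━━━━━━━━━━━━━━━━━━━━━
─────────────┃ FileViewer                      
             ┠─────────────────────────────────
······█·█····┃This module optimizes memory allo
·█····█·█···█┃The system optimizes database rec
██·███··██··█┃The system coordinates memory all
·█·█·█···█···┃The process analyzes incoming req
····██·█·····┃                                 
··█··········┃The system monitors batch operati
██···█·█·█···┗━━━━━━━━━━━━━━━━━━━━━━━━━━━━━━━━━
█·██··█···██··█·          ┃                    
███···██·███····          ┃                    
███·······█·····          ┃                    


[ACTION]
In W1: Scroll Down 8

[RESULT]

                                               
                                               
                                               
                                               
━━━━━━━━━━━━━━━━━━━━━━━━━━┓                    
fLife        ┏━━━━━━━━━━━━━━━━━━━━━━━━━━━━━━━━━
─────────────┃ FileViewer                      
             ┠─────────────────────────────────
······█·█····┃The pipeline processes database r
·█····█·█···█┃Error handling monitors batch ope
██·███··██··█┃                                 
·█·█·█···█···┃The framework maintains memory al
····██·█·····┃Data processing analyzes data str
··█··········┃This module maintains batch opera
██···█·█·█···┗━━━━━━━━━━━━━━━━━━━━━━━━━━━━━━━━━
█·██··█···██··█·          ┃                    
███···██·███····          ┃                    
███·······█·····          ┃                    


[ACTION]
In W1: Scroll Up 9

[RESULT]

                                               
                                               
                                               
                                               
━━━━━━━━━━━━━━━━━━━━━━━━━━┓                    
fLife        ┏━━━━━━━━━━━━━━━━━━━━━━━━━━━━━━━━━
─────────────┃ FileViewer                      
             ┠─────────────────────────────────
······█·█····┃This module optimizes memory allo
·█····█·█···█┃The system optimizes database rec
██·███··██··█┃The system coordinates memory all
·█·█·█···█···┃The process analyzes incoming req
····██·█·····┃                                 
··█··········┃The system monitors batch operati
██···█·█·█···┗━━━━━━━━━━━━━━━━━━━━━━━━━━━━━━━━━
█·██··█···██··█·          ┃                    
███···██·███····          ┃                    
███·······█·····          ┃                    


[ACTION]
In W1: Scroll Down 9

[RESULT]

                                               
                                               
                                               
                                               
━━━━━━━━━━━━━━━━━━━━━━━━━━┓                    
fLife        ┏━━━━━━━━━━━━━━━━━━━━━━━━━━━━━━━━━
─────────────┃ FileViewer                      
             ┠─────────────────────────────────
······█·█····┃Error handling monitors batch ope
·█····█·█···█┃                                 
██·███··██··█┃The framework maintains memory al
·█·█·█···█···┃Data processing analyzes data str
····██·█·····┃This module maintains batch opera
··█··········┃The pipeline validates memory all
██···█·█·█···┗━━━━━━━━━━━━━━━━━━━━━━━━━━━━━━━━━
█·██··█···██··█·          ┃                    
███···██·███····          ┃                    
███·······█·····          ┃                    


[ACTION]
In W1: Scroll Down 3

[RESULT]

                                               
                                               
                                               
                                               
━━━━━━━━━━━━━━━━━━━━━━━━━━┓                    
fLife        ┏━━━━━━━━━━━━━━━━━━━━━━━━━━━━━━━━━
─────────────┃ FileViewer                      
             ┠─────────────────────────────────
······█·█····┃                                 
·█····█·█···█┃The framework maintains memory al
██·███··██··█┃Data processing analyzes data str
·█·█·█···█···┃This module maintains batch opera
····██·█·····┃The pipeline validates memory all
··█··········┃This module generates database re
██···█·█·█···┗━━━━━━━━━━━━━━━━━━━━━━━━━━━━━━━━━
█·██··█···██··█·          ┃                    
███···██·███····          ┃                    
███·······█·····          ┃                    


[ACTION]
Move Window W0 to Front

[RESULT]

                                               
                                               
                                               
                                               
━━━━━━━━━━━━━━━━━━━━━━━━━━┓                    
fLife                     ┃━━━━━━━━━━━━━━━━━━━━
──────────────────────────┨                    
                          ┃────────────────────
······█·█····███          ┃                    
·█····█·█···█···          ┃ maintains memory al
██·███··██··█···          ┃ng analyzes data str
·█·█·█···█······          ┃aintains batch opera
····██·█········          ┃validates memory all
··█··········█··          ┃enerates database re
██···█·█·█····██          ┃━━━━━━━━━━━━━━━━━━━━
█·██··█···██··█·          ┃                    
███···██·███····          ┃                    
███·······█·····          ┃                    


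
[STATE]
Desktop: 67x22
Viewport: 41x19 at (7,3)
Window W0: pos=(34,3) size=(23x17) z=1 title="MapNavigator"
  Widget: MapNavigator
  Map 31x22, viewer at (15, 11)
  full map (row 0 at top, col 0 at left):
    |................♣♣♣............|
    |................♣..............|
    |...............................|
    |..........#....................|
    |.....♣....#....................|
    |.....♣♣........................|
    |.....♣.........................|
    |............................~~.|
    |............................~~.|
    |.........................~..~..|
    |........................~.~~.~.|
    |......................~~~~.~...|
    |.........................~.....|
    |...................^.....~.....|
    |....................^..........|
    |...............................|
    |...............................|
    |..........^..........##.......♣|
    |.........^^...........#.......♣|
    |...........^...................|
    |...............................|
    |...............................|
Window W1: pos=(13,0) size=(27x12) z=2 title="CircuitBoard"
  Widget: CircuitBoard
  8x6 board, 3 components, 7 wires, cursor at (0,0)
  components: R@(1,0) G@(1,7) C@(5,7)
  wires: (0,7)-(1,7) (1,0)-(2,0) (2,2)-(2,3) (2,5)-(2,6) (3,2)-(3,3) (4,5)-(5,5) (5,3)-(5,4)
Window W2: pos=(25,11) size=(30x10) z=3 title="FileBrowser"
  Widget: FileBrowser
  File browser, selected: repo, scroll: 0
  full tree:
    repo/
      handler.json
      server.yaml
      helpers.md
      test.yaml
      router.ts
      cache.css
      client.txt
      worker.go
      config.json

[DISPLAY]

      ┃   0 1 2 3 4 5 6 7       ┃━━━━━━━━
      ┃0  [.]                   ┃avigator
      ┃                         ┃────────
      ┃1   R                    ┃........
      ┃    │                    ┃........
      ┃2   ·       · ─ ·       ·┃........
      ┃                         ┃........
      ┃3           · ─ ·        ┃........
      ┗━━━━━━━━━━━┏━━━━━━━━━━━━━━━━━━━━━━
                  ┃ FileBrowser          
                  ┠──────────────────────
                  ┃> [-] repo/           
                  ┃    handler.json      
                  ┃    server.yaml       
                  ┃    helpers.md        
                  ┃    test.yaml         
                  ┃    router.ts         
                  ┗━━━━━━━━━━━━━━━━━━━━━━
                                         


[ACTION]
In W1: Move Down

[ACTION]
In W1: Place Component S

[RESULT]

      ┃   0 1 2 3 4 5 6 7       ┃━━━━━━━━
      ┃0                        ┃avigator
      ┃                         ┃────────
      ┃1  [S]                   ┃........
      ┃    │                    ┃........
      ┃2   ·       · ─ ·       ·┃........
      ┃                         ┃........
      ┃3           · ─ ·        ┃........
      ┗━━━━━━━━━━━┏━━━━━━━━━━━━━━━━━━━━━━
                  ┃ FileBrowser          
                  ┠──────────────────────
                  ┃> [-] repo/           
                  ┃    handler.json      
                  ┃    server.yaml       
                  ┃    helpers.md        
                  ┃    test.yaml         
                  ┃    router.ts         
                  ┗━━━━━━━━━━━━━━━━━━━━━━
                                         


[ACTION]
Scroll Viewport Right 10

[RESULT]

0 1 2 3 4 5 6 7       ┃━━━━━━━━━━━━━━━━┓ 
                      ┃avigator        ┃ 
                      ┃────────────────┨ 
[S]                   ┃................┃ 
 │                    ┃................┃ 
 ·       · ─ ·       ·┃................┃ 
                      ┃................┃ 
         · ─ ·        ┃...............~┃ 
━━━━━━━━┏━━━━━━━━━━━━━━━━━━━━━━━━━━━━┓.┃ 
        ┃ FileBrowser                ┃~┃ 
        ┠────────────────────────────┨~┃ 
        ┃> [-] repo/                 ┃~┃ 
        ┃    handler.json            ┃.┃ 
        ┃    server.yaml             ┃.┃ 
        ┃    helpers.md              ┃.┃ 
        ┃    test.yaml               ┃.┃ 
        ┃    router.ts               ┃━┛ 
        ┗━━━━━━━━━━━━━━━━━━━━━━━━━━━━┛   
                                         


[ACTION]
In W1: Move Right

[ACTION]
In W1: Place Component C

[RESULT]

0 1 2 3 4 5 6 7       ┃━━━━━━━━━━━━━━━━┓ 
                      ┃avigator        ┃ 
                      ┃────────────────┨ 
 S  [C]               ┃................┃ 
 │                    ┃................┃ 
 ·       · ─ ·       ·┃................┃ 
                      ┃................┃ 
         · ─ ·        ┃...............~┃ 
━━━━━━━━┏━━━━━━━━━━━━━━━━━━━━━━━━━━━━┓.┃ 
        ┃ FileBrowser                ┃~┃ 
        ┠────────────────────────────┨~┃ 
        ┃> [-] repo/                 ┃~┃ 
        ┃    handler.json            ┃.┃ 
        ┃    server.yaml             ┃.┃ 
        ┃    helpers.md              ┃.┃ 
        ┃    test.yaml               ┃.┃ 
        ┃    router.ts               ┃━┛ 
        ┗━━━━━━━━━━━━━━━━━━━━━━━━━━━━┛   
                                         


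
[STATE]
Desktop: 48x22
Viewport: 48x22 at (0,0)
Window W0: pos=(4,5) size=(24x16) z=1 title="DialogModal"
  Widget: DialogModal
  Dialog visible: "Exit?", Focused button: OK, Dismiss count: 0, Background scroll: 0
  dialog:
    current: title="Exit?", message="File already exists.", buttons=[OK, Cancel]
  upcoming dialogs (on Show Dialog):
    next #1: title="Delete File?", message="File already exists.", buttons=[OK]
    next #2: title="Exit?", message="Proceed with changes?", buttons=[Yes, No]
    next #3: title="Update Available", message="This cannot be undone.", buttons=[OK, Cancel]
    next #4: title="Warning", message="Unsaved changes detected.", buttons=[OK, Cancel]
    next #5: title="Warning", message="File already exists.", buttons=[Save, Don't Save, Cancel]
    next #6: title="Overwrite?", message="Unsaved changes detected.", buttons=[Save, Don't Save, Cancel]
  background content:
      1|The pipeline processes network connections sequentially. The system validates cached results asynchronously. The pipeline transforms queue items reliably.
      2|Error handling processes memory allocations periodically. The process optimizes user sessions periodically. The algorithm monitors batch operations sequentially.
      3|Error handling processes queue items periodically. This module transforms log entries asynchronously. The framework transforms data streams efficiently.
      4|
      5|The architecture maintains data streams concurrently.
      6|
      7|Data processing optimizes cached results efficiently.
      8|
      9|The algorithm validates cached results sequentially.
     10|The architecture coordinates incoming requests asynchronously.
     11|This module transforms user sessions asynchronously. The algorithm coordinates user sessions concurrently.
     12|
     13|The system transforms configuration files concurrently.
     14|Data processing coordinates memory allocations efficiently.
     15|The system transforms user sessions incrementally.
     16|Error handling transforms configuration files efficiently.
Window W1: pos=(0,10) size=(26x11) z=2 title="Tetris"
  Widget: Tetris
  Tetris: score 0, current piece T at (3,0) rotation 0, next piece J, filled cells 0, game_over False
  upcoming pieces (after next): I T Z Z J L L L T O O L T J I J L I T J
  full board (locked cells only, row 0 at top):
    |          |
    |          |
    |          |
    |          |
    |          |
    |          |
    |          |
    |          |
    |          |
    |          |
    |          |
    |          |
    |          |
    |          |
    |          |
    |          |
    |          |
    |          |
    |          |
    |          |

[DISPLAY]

                                                
                                                
                                                
                                                
                                                
    ┏━━━━━━━━━━━━━━━━━━━━━━┓                    
    ┃ DialogModal          ┃                    
    ┠──────────────────────┨                    
    ┃The pipeline processes┃                    
    ┃Error handling process┃                    
┏━━━━━━━━━━━━━━━━━━━━━━━━┓s┃                    
┃ Tetris                 ┃ ┃                    
┠────────────────────────┨t┃                    
┃          │Next:        ┃ ┃                    
┃          │█            ┃i┃                    
┃          │███          ┃ ┃                    
┃          │             ┃e┃                    
┃          │             ┃d┃                    
┃          │             ┃s┃                    
┃          │Score:       ┃ ┃                    
┗━━━━━━━━━━━━━━━━━━━━━━━━┛━┛                    
                                                


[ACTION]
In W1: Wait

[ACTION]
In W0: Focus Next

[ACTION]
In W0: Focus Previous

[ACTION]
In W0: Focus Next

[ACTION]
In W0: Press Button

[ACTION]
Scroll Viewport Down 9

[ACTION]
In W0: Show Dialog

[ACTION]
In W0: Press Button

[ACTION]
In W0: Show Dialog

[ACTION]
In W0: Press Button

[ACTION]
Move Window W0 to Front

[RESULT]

                                                
                                                
                                                
                                                
                                                
    ┏━━━━━━━━━━━━━━━━━━━━━━┓                    
    ┃ DialogModal          ┃                    
    ┠──────────────────────┨                    
    ┃The pipeline processes┃                    
    ┃Error handling process┃                    
┏━━━┃Error handling process┃                    
┃ Te┃                      ┃                    
┠───┃The architecture maint┃                    
┃   ┃                      ┃                    
┃   ┃Data processing optimi┃                    
┃   ┃                      ┃                    
┃   ┃The algorithm validate┃                    
┃   ┃The architecture coord┃                    
┃   ┃This module transforms┃                    
┃   ┃                      ┃                    
┗━━━┗━━━━━━━━━━━━━━━━━━━━━━┛                    
                                                


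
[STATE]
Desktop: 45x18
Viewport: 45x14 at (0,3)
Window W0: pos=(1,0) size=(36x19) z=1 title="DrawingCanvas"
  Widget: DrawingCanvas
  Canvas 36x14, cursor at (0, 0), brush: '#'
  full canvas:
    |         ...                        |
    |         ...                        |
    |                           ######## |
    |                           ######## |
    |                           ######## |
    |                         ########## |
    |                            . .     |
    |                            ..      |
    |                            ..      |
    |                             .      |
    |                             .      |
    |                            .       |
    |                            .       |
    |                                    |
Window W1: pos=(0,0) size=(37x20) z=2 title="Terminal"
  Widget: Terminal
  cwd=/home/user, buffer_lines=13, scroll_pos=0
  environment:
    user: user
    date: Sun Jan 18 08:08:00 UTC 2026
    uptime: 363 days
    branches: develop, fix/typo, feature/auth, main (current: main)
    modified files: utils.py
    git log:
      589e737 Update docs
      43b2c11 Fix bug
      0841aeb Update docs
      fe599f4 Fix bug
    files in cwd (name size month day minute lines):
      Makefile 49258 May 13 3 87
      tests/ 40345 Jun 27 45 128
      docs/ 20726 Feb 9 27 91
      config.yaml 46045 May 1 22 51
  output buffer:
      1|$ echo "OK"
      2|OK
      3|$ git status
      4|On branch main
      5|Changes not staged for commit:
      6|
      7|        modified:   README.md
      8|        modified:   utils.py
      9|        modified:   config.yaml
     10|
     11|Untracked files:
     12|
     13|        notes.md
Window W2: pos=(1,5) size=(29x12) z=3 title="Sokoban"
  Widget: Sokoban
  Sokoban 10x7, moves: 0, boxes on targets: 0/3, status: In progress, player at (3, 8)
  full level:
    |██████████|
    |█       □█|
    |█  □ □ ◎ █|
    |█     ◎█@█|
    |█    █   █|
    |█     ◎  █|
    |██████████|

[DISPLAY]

┃$ echo "OK"                        ┃        
┃OK                                 ┃        
┃┏━━━━━━━━━━━━━━━━━━━━━━━━━━━┓      ┃        
┃┃ Sokoban                   ┃      ┃        
┃┠───────────────────────────┨:     ┃        
┃┃██████████                 ┃      ┃        
┃┃█       □█                 ┃      ┃        
┃┃█  □ □ ◎ █                 ┃      ┃        
┃┃█     ◎█@█                 ┃ml    ┃        
┃┃█    █   █                 ┃      ┃        
┃┃█     ◎  █                 ┃      ┃        
┃┃██████████                 ┃      ┃        
┃┃Moves: 0  0/3              ┃      ┃        
┃┗━━━━━━━━━━━━━━━━━━━━━━━━━━━┛      ┃        


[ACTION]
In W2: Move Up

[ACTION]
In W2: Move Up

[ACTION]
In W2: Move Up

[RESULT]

┃$ echo "OK"                        ┃        
┃OK                                 ┃        
┃┏━━━━━━━━━━━━━━━━━━━━━━━━━━━┓      ┃        
┃┃ Sokoban                   ┃      ┃        
┃┠───────────────────────────┨:     ┃        
┃┃██████████                 ┃      ┃        
┃┃█       □█                 ┃      ┃        
┃┃█  □ □ ◎@█                 ┃      ┃        
┃┃█     ◎█ █                 ┃ml    ┃        
┃┃█    █   █                 ┃      ┃        
┃┃█     ◎  █                 ┃      ┃        
┃┃██████████                 ┃      ┃        
┃┃Moves: 1  0/3              ┃      ┃        
┃┗━━━━━━━━━━━━━━━━━━━━━━━━━━━┛      ┃        


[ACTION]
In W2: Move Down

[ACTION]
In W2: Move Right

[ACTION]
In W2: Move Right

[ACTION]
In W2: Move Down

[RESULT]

┃$ echo "OK"                        ┃        
┃OK                                 ┃        
┃┏━━━━━━━━━━━━━━━━━━━━━━━━━━━┓      ┃        
┃┃ Sokoban                   ┃      ┃        
┃┠───────────────────────────┨:     ┃        
┃┃██████████                 ┃      ┃        
┃┃█       □█                 ┃      ┃        
┃┃█  □ □ ◎ █                 ┃      ┃        
┃┃█     ◎█ █                 ┃ml    ┃        
┃┃█    █  @█                 ┃      ┃        
┃┃█     ◎  █                 ┃      ┃        
┃┃██████████                 ┃      ┃        
┃┃Moves: 3  0/3              ┃      ┃        
┃┗━━━━━━━━━━━━━━━━━━━━━━━━━━━┛      ┃        


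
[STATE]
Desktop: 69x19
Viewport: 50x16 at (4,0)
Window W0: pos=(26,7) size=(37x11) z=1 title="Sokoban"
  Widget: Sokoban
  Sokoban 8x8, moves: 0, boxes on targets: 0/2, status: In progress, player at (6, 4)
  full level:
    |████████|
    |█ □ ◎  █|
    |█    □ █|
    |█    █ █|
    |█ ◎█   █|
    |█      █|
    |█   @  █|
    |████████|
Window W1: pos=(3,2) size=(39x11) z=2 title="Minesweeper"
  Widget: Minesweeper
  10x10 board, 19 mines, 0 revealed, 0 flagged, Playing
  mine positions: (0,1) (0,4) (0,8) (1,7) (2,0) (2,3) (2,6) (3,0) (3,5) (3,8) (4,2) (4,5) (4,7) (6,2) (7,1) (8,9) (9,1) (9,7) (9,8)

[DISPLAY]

                                                  
                                                  
━━━━━━━━━━━━━━━━━━━━━━━━━━━━━━━━━━━━━┓            
 Minesweeper                         ┃            
─────────────────────────────────────┨            
■■■■■■■■■■                           ┃            
■■■■■■■■■■                           ┃            
■■■■■■■■■■                           ┃━━━━━━━━━━━━
■■■■■■■■■■                           ┃            
■■■■■■■■■■                           ┃────────────
■■■■■■■■■■                           ┃            
■■■■■■■■■■                           ┃            
━━━━━━━━━━━━━━━━━━━━━━━━━━━━━━━━━━━━━┛            
                      ┃█    █ █                   
                      ┃█ ◎█   █                   
                      ┃█      █                   


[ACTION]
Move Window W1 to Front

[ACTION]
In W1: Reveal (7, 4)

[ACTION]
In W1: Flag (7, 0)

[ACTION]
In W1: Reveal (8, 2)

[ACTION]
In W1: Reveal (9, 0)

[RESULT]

                                                  
                                                  
━━━━━━━━━━━━━━━━━━━━━━━━━━━━━━━━━━━━━┓            
 Minesweeper                         ┃            
─────────────────────────────────────┨            
■■■■■■■■■■                           ┃            
■■■■■■■■■■                           ┃            
■■■■■■■■■■                           ┃━━━━━━━━━━━━
■■■■■■■■■■                           ┃            
■■■■■■■■21                           ┃────────────
■■■211211                            ┃            
■■■1                                 ┃            
━━━━━━━━━━━━━━━━━━━━━━━━━━━━━━━━━━━━━┛            
                      ┃█    █ █                   
                      ┃█ ◎█   █                   
                      ┃█      █                   


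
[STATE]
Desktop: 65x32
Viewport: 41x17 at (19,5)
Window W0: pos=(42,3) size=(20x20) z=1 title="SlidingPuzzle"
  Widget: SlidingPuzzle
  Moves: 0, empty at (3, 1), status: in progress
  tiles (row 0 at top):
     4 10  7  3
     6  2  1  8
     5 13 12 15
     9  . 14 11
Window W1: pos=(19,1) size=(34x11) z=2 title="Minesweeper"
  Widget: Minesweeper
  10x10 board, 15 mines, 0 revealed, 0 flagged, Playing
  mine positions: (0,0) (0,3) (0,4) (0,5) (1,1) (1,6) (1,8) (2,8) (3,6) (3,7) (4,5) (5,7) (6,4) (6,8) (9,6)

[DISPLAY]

┃■■■■■■■■■■                      ┃───────
┃■■■■■■■■■■                      ┃┬────┬─
┃■■■■■■■■■■                      ┃│  7 │ 
┃■■■■■■■■■■                      ┃┼────┼─
┃■■■■■■■■■■                      ┃│  1 │ 
┃■■■■■■■■■■                      ┃┼────┼─
┗━━━━━━━━━━━━━━━━━━━━━━━━━━━━━━━━┛│ 12 │ 
                       ┃├────┼────┼────┼─
                       ┃│  9 │    │ 14 │ 
                       ┃└────┴────┴────┴─
                       ┃Moves: 0         
                       ┃                 
                       ┃                 
                       ┃                 
                       ┃                 
                       ┃                 
                       ┃                 


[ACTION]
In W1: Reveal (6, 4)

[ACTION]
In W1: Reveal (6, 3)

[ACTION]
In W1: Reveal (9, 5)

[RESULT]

┃■✹■■■■✹■✹■                      ┃───────
┃■■■■■■■■✹■                      ┃┬────┬─
┃■■■■■■✹✹■■                      ┃│  7 │ 
┃■■■■■✹■■■■                      ┃┼────┼─
┃■■■■■■■✹■■                      ┃│  1 │ 
┃■■■■✹■■■✹■                      ┃┼────┼─
┗━━━━━━━━━━━━━━━━━━━━━━━━━━━━━━━━┛│ 12 │ 
                       ┃├────┼────┼────┼─
                       ┃│  9 │    │ 14 │ 
                       ┃└────┴────┴────┴─
                       ┃Moves: 0         
                       ┃                 
                       ┃                 
                       ┃                 
                       ┃                 
                       ┃                 
                       ┃                 


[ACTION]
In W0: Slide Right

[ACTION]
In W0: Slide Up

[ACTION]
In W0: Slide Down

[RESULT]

┃■✹■■■■✹■✹■                      ┃───────
┃■■■■■■■■✹■                      ┃┬────┬─
┃■■■■■■✹✹■■                      ┃│  7 │ 
┃■■■■■✹■■■■                      ┃┼────┼─
┃■■■■■■■✹■■                      ┃│  1 │ 
┃■■■■✹■■■✹■                      ┃┼────┼─
┗━━━━━━━━━━━━━━━━━━━━━━━━━━━━━━━━┛│ 12 │ 
                       ┃├────┼────┼────┼─
                       ┃│  5 │  9 │ 14 │ 
                       ┃└────┴────┴────┴─
                       ┃Moves: 2         
                       ┃                 
                       ┃                 
                       ┃                 
                       ┃                 
                       ┃                 
                       ┃                 
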